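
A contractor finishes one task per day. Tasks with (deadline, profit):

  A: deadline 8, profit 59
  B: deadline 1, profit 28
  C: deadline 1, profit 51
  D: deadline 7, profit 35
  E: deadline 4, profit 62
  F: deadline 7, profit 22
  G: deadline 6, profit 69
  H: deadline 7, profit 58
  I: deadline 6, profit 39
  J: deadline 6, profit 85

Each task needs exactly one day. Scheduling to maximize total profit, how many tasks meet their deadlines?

8

Profit order: J=85 G=69 E=62 A=59 H=58 C=51 I=39 D=35 B=28 F=22
Assign: J→slot 6, G→slot 5, E→slot 4, A→slot 8, H→slot 7, C→slot 1, I→slot 3, D→slot 2, B skipped, F skipped.
Slots: [1:C] [2:D] [3:I] [4:E] [5:G] [6:J] [7:H] [8:A]
8 of 10 scheduled.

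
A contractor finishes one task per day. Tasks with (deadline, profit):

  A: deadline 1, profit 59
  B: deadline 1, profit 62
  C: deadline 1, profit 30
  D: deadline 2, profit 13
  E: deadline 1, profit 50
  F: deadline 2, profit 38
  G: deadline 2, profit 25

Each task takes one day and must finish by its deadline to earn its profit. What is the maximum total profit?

100

Sort by profit descending; place each in the latest free slot ≤ its deadline.
Profit order: B=62 A=59 E=50 F=38 C=30 G=25 D=13
Assign: B→slot 1, A skipped, E skipped, F→slot 2, C skipped, G skipped, D skipped.
Slots: [1:B] [2:F]
Profit = 62 + 38 = 100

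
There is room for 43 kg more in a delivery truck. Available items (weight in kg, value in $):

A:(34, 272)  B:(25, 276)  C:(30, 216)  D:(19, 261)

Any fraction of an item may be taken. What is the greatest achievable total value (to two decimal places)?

525.96

Order: D (261/19=13.74) > B (276/25=11.04) > A (272/34=8.00) > C (216/30=7.20)
Fill: take D (19 @ 261) → take 24/25 of B → 264.96; 43/43 used.
Total value = 525.96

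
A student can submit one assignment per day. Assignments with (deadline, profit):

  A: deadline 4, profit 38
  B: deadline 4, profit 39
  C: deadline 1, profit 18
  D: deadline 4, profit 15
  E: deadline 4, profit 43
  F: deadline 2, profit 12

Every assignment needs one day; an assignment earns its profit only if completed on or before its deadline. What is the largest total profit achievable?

Profit order: E=43 B=39 A=38 C=18 D=15 F=12
Assign: E→slot 4, B→slot 3, A→slot 2, C→slot 1, D skipped, F skipped.
Slots: [1:C] [2:A] [3:B] [4:E]
Profit = 18 + 38 + 39 + 43 = 138

138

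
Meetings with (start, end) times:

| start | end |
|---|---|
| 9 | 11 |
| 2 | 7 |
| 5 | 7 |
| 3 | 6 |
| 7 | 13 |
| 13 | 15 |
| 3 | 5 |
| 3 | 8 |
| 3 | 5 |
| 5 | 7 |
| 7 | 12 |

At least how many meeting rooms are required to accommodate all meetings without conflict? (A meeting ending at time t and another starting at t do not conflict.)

Events (time:±→running): 2:+→1 3:+→2 3:+→3 3:+→4 3:+→5 … peak 5.

5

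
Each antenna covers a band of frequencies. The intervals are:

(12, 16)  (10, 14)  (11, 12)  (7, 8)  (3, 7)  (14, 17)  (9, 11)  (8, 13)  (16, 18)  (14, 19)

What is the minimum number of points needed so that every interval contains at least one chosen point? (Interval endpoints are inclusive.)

Sorted: [3,7] [7,8] [9,11] [11,12] [8,13] [10,14] [12,16] [14,17] [16,18] [14,19]
{[3,7],[7,8]} hit by 7; {[9,11],[11,12],[8,13],[10,14]} hit by 11; {[12,16],[14,17],[16,18],[14,19]} hit by 16.
Points: 7, 11, 16 (3 total).

3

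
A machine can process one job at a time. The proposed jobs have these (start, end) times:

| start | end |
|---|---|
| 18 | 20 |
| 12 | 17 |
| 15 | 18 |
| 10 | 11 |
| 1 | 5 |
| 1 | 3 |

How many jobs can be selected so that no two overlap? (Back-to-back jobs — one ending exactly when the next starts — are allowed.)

4

Order by finish time; keep every interval that doesn't clash with the previous kept one.
By end time: (1,3), (1,5), (10,11), (12,17), (15,18), (18,20).
Pick (1,3); next start ≥ 3 → (10,11); next start ≥ 11 → (12,17); next start ≥ 17 → (18,20).
Selected 4 jobs.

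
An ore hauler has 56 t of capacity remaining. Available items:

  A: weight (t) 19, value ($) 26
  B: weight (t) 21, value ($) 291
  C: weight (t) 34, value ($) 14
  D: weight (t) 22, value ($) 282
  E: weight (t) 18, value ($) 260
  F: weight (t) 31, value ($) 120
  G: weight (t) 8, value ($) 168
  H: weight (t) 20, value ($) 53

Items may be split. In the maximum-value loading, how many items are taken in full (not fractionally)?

3

Greedy by value/weight ratio, highest first.
Ratios (sorted): G 21.00, E 14.44, B 13.86, D 12.82, F 3.87, H 2.65, A 1.37, C 0.41
take G (8 @ 168); take E (18 @ 260); take B (21 @ 291); take 9/22 of D → 115.36. Capacity used 56/56.
3 item(s) taken whole; one partial (take 9/22 of D).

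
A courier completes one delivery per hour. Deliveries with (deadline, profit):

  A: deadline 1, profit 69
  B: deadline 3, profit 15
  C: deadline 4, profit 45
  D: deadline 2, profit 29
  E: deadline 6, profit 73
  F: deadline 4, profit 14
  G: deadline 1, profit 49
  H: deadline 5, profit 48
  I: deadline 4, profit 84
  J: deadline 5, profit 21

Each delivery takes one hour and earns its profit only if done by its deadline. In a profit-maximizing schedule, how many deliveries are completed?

Profit order: I=84 E=73 A=69 G=49 H=48 C=45 D=29 J=21 B=15 F=14
Assign: I→slot 4, E→slot 6, A→slot 1, G skipped, H→slot 5, C→slot 3, D→slot 2, J skipped, B skipped, F skipped.
Slots: [1:A] [2:D] [3:C] [4:I] [5:H] [6:E]
6 of 10 scheduled.

6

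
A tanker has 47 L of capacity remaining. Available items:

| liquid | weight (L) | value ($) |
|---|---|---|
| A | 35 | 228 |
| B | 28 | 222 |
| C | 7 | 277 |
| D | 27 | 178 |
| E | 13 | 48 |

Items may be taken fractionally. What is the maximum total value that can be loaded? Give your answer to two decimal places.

578.11

Ratios (sorted): C 39.57, B 7.93, D 6.59, A 6.51, E 3.69
take C (7 @ 277); take B (28 @ 222); take 12/27 of D → 79.11. Capacity used 47/47.
Total value = 578.11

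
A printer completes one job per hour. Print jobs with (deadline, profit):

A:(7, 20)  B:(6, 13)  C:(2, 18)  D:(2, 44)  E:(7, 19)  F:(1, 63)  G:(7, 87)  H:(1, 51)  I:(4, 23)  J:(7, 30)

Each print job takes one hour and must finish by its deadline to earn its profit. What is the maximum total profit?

By profit: G(d7,87), F(d1,63), H(d1,51), D(d2,44), J(d7,30), I(d4,23), A(d7,20), E(d7,19), C(d2,18), B(d6,13)
G→slot 7; F→slot 1; H skipped; D→slot 2; J→slot 6; I→slot 4; A→slot 5; E→slot 3; C skipped; B skipped.
Profit = 63 + 44 + 19 + 23 + 20 + 30 + 87 = 286

286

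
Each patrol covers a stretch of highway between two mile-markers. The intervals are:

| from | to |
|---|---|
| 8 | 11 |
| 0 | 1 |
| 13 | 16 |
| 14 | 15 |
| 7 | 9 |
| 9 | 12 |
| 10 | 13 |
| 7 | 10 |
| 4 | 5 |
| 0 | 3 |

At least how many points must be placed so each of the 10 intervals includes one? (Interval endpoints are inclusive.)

Process intervals by earliest right end; each time one isn't hit yet, stab at its right endpoint.
By right end: [0,1]  [0,3]  [4,5]  [7,9]  [7,10]  [8,11]  [9,12]  [10,13]  [14,15]  [13,16]
[0,1] uncovered → point at 1; [4,5] uncovered → point at 5; [7,9] uncovered → point at 9; [10,13] uncovered → point at 13; [14,15] uncovered → point at 15.
Points: 1, 5, 9, 13, 15 (5 total).

5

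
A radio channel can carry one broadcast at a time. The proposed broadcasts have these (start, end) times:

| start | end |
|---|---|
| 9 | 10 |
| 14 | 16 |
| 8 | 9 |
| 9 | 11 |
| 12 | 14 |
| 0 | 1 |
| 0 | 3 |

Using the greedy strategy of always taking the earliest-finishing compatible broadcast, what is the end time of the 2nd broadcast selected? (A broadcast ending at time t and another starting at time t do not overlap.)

9

Sorted by end: (0,1)  (0,3)  (8,9)  (9,10)  (9,11)  (12,14)  (14,16)
take (0,1); take (8,9); take (9,10); skip (9,11); take (12,14); take (14,16).
Selected: (0,1) (8,9) (9,10) (12,14) (14,16)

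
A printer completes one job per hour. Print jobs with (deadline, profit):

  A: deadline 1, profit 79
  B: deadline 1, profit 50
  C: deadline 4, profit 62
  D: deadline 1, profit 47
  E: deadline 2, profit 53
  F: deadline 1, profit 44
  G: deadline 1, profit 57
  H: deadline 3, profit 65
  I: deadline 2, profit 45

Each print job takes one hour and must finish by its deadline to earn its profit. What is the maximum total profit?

259

Sort by profit descending; place each in the latest free slot ≤ its deadline.
By profit: A(d1,79), H(d3,65), C(d4,62), G(d1,57), E(d2,53), B(d1,50), D(d1,47), I(d2,45), F(d1,44)
A→slot 1; H→slot 3; C→slot 4; G skipped; E→slot 2; B skipped; D skipped; I skipped; F skipped.
Profit = 79 + 53 + 65 + 62 = 259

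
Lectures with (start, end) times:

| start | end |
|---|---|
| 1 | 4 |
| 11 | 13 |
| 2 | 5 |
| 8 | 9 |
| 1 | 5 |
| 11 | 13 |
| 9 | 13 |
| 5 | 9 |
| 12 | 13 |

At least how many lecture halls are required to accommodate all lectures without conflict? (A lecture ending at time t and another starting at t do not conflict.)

4

Events (time:±→running): 1:+→1 1:+→2 2:+→3 4:-→2 5:-→1 5:-→0 5:+→1 8:+→2 9:-→1 9:-→0 9:+→1 11:+→2 11:+→3 12:+→4 … peak 4.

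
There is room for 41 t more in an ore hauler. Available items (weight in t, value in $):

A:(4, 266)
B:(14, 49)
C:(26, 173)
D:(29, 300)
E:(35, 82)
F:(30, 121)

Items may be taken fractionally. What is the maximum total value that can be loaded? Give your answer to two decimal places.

619.23

Greedy by value/weight ratio, highest first.
Order: A (266/4=66.50) > D (300/29=10.34) > C (173/26=6.65) > F (121/30=4.03) > B (49/14=3.50) > E (82/35=2.34)
Fill: take A (4 @ 266) → take D (29 @ 300) → take 8/26 of C → 53.23; 41/41 used.
Total value = 619.23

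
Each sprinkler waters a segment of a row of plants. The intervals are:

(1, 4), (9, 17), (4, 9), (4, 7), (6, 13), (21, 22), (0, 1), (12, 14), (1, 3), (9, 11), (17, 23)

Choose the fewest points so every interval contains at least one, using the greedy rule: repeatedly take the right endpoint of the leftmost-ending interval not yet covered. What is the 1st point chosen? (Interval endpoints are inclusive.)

1

Sorted: [0,1] [1,3] [1,4] [4,7] [4,9] [9,11] [6,13] [12,14] [9,17] [21,22] [17,23]
{[0,1],[1,3],[1,4]} hit by 1; {[4,7],[4,9]} hit by 7; {[9,11],[6,13]} hit by 11; {[12,14],[9,17]} hit by 14; {[21,22],[17,23]} hit by 22.
Points: 1, 7, 11, 14, 22 (5 total).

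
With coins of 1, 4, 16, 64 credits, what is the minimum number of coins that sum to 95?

8

95 = 1×64 + 1×16 + 3×4 + 3×1
Total coins = 1 + 1 + 3 + 3 = 8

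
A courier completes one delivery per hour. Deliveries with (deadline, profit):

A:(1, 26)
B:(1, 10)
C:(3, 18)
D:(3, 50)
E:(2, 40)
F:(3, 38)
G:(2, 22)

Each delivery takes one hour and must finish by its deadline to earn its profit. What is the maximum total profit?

Profit order: D=50 E=40 F=38 A=26 G=22 C=18 B=10
Assign: D→slot 3, E→slot 2, F→slot 1, A skipped, G skipped, C skipped, B skipped.
Slots: [1:F] [2:E] [3:D]
Profit = 38 + 40 + 50 = 128

128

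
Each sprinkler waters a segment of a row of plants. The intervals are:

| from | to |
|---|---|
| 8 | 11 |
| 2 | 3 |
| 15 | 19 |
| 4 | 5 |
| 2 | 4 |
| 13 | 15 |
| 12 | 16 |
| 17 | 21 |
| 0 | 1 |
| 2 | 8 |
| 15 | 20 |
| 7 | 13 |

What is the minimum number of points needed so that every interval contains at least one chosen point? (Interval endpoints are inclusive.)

Sorted: [0,1] [2,3] [2,4] [4,5] [2,8] [8,11] [7,13] [13,15] [12,16] [15,19] [15,20] [17,21]
{[0,1]} hit by 1; {[2,3],[2,4]} hit by 3; {[4,5],[2,8]} hit by 5; {[8,11],[7,13]} hit by 11; {[13,15],[12,16],[15,19],[15,20]} hit by 15; {[17,21]} hit by 21.
Points: 1, 3, 5, 11, 15, 21 (6 total).

6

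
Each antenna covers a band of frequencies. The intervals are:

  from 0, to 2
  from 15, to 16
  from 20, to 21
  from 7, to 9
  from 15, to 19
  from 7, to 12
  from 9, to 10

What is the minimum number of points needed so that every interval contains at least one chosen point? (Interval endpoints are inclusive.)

4

Sort by right endpoint; whenever an interval is uncovered, place a point at its right end.
Sorted: [0,2] [7,9] [9,10] [7,12] [15,16] [15,19] [20,21]
{[0,2]} hit by 2; {[7,9],[9,10],[7,12]} hit by 9; {[15,16],[15,19]} hit by 16; {[20,21]} hit by 21.
Points: 2, 9, 16, 21 (4 total).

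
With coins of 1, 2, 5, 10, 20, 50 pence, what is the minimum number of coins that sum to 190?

5

190 − 3×50→40 − 2×20→0
Total coins = 3 + 2 = 5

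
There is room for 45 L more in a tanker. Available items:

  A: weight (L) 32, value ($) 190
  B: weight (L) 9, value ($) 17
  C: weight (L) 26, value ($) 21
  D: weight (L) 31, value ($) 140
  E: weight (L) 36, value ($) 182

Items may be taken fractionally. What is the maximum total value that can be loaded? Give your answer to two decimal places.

Sort by value per unit weight and fill in that order.
Ratios (sorted): A 5.94, E 5.06, D 4.52, B 1.89, C 0.81
take A (32 @ 190); take 13/36 of E → 65.72. Capacity used 45/45.
Total value = 255.72

255.72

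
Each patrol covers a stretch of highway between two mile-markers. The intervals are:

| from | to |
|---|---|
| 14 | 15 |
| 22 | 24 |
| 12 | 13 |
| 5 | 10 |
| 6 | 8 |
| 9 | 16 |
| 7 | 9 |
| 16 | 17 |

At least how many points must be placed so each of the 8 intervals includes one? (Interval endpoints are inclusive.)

5

Sort by right endpoint; whenever an interval is uncovered, place a point at its right end.
By right end: [6,8]  [7,9]  [5,10]  [12,13]  [14,15]  [9,16]  [16,17]  [22,24]
[6,8] uncovered → point at 8; [12,13] uncovered → point at 13; [14,15] uncovered → point at 15; [16,17] uncovered → point at 17; [22,24] uncovered → point at 24.
Points: 8, 13, 15, 17, 24 (5 total).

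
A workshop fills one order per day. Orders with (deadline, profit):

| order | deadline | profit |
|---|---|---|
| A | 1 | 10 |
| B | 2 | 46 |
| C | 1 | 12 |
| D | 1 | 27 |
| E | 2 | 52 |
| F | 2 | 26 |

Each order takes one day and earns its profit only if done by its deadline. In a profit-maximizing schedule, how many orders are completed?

Profit order: E=52 B=46 D=27 F=26 C=12 A=10
Assign: E→slot 2, B→slot 1, D skipped, F skipped, C skipped, A skipped.
Slots: [1:B] [2:E]
2 of 6 scheduled.

2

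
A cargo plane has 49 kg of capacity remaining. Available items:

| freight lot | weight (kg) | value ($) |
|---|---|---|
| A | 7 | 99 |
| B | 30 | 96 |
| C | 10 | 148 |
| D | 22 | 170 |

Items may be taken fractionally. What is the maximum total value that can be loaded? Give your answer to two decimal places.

Order: C (148/10=14.80) > A (99/7=14.14) > D (170/22=7.73) > B (96/30=3.20)
Fill: take C (10 @ 148) → take A (7 @ 99) → take D (22 @ 170) → take 10/30 of B → 32.00; 49/49 used.
Total value = 449.00

449.00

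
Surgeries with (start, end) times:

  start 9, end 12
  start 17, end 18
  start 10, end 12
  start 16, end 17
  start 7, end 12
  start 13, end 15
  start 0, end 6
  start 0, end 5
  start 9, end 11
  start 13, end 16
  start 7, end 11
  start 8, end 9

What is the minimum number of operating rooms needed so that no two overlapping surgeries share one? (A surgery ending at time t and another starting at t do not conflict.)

5

Count concurrent intervals with a sweep; the peak is the room count.
Events (time:±→running): 0:+→1 0:+→2 5:-→1 6:-→0 7:+→1 7:+→2 8:+→3 9:-→2 9:+→3 9:+→4 10:+→5 … peak 5.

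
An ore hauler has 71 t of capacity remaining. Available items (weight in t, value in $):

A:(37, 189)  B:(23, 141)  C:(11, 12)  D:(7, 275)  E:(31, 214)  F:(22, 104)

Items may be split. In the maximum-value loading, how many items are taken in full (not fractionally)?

Greedy by value/weight ratio, highest first.
Order: D (275/7=39.29) > E (214/31=6.90) > B (141/23=6.13) > A (189/37=5.11) > F (104/22=4.73) > C (12/11=1.09)
Fill: take D (7 @ 275) → take E (31 @ 214) → take B (23 @ 141) → take 10/37 of A → 51.08; 71/71 used.
3 item(s) taken whole; one partial (take 10/37 of A).

3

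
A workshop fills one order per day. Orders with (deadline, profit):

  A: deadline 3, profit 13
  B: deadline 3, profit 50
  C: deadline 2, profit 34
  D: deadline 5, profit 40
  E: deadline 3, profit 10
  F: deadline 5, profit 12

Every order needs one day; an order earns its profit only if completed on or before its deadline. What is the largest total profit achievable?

149

By profit: B(d3,50), D(d5,40), C(d2,34), A(d3,13), F(d5,12), E(d3,10)
B→slot 3; D→slot 5; C→slot 2; A→slot 1; F→slot 4; E skipped.
Profit = 13 + 34 + 50 + 12 + 40 = 149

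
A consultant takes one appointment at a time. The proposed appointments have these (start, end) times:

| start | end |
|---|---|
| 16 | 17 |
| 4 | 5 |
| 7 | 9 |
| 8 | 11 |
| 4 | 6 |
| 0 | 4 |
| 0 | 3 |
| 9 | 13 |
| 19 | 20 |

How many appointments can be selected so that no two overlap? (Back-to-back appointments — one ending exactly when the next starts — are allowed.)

Order by finish time; keep every interval that doesn't clash with the previous kept one.
Sorted by end: (0,3)  (0,4)  (4,5)  (4,6)  (7,9)  (8,11)  (9,13)  (16,17)  (19,20)
take (0,3); skip (0,4); take (4,5); skip (4,6); take (7,9); take (9,13); take (16,17); take (19,20).
Selected 6 appointments.

6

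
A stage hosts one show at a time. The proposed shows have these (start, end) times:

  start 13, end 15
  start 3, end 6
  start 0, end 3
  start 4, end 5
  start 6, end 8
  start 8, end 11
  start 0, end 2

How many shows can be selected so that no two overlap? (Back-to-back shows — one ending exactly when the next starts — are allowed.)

5

Order by finish time; keep every interval that doesn't clash with the previous kept one.
Sorted by end: (0,2)  (0,3)  (4,5)  (3,6)  (6,8)  (8,11)  (13,15)
take (0,2); take (4,5); skip (3,6); take (6,8); take (8,11); take (13,15).
Selected 5 shows.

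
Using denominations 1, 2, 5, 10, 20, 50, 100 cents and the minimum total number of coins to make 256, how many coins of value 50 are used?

1

Greedy: take as many of the largest coin as possible, then repeat with the remainder.
256 = 2×100 + 1×50 + 1×5 + 1×1
Count of 50: 1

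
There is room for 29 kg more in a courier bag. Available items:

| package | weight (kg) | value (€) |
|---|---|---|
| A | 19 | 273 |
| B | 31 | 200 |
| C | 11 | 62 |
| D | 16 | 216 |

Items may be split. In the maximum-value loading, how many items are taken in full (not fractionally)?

1

Greedy by value/weight ratio, highest first.
Order: A (273/19=14.37) > D (216/16=13.50) > B (200/31=6.45) > C (62/11=5.64)
Fill: take A (19 @ 273) → take 10/16 of D → 135.00; 29/29 used.
1 item(s) taken whole; one partial (take 10/16 of D).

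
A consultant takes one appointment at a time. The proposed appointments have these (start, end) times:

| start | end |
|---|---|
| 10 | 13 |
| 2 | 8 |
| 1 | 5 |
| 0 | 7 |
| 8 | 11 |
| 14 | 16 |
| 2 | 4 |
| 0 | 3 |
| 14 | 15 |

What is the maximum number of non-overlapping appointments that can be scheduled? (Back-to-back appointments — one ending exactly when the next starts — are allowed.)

3

Sort by end time and greedily take each interval whose start is ≥ the last chosen end.
By end time: (0,3), (2,4), (1,5), (0,7), (2,8), (8,11), (10,13), (14,15), (14,16).
Pick (0,3); next start ≥ 3 → (8,11); next start ≥ 11 → (14,15).
Selected 3 appointments.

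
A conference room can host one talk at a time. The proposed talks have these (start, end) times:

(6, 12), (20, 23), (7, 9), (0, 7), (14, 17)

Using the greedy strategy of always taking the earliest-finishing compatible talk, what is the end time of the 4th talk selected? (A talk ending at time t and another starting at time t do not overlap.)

Sorted by end: (0,7)  (7,9)  (6,12)  (14,17)  (20,23)
take (0,7); take (7,9); take (14,17); take (20,23).
Selected: (0,7) (7,9) (14,17) (20,23)

23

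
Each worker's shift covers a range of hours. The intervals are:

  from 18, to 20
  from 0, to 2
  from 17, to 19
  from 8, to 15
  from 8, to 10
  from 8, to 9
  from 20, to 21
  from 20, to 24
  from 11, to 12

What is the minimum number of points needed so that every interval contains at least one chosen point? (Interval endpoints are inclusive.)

Sorted: [0,2] [8,9] [8,10] [11,12] [8,15] [17,19] [18,20] [20,21] [20,24]
{[0,2]} hit by 2; {[8,9],[8,10]} hit by 9; {[11,12],[8,15]} hit by 12; {[17,19],[18,20]} hit by 19; {[20,21],[20,24]} hit by 21.
Points: 2, 9, 12, 19, 21 (5 total).

5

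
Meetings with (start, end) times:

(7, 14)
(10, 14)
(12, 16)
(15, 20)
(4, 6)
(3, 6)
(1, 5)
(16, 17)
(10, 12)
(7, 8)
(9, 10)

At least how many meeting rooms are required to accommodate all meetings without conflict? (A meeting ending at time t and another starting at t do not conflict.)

The answer is the maximum number of intervals overlapping at any instant.
Events (time:±→running): 1:+→1 3:+→2 4:+→3 … peak 3.

3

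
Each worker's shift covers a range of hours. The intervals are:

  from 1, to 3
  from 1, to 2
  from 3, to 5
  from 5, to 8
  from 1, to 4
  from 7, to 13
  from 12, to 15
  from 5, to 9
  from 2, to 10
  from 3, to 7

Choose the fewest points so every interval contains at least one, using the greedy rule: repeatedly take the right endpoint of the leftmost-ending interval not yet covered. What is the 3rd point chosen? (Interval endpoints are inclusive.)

13

By right end: [1,2]  [1,3]  [1,4]  [3,5]  [3,7]  [5,8]  [5,9]  [2,10]  [7,13]  [12,15]
[1,2] uncovered → point at 2; [3,5] uncovered → point at 5; [7,13] uncovered → point at 13.
Points: 2, 5, 13 (3 total).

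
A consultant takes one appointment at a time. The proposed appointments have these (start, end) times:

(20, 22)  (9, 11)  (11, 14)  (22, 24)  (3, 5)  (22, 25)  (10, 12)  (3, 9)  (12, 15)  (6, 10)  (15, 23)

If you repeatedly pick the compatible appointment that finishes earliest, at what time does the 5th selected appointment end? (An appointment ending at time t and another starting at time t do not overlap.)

Sort by end time and greedily take each interval whose start is ≥ the last chosen end.
By end time: (3,5), (3,9), (6,10), (9,11), (10,12), (11,14), (12,15), (20,22), (15,23), (22,24), (22,25).
Pick (3,5); next start ≥ 5 → (6,10); next start ≥ 10 → (10,12); next start ≥ 12 → (12,15); next start ≥ 15 → (20,22); next start ≥ 22 → (22,24).
Selected: (3,5) (6,10) (10,12) (12,15) (20,22) (22,24)

22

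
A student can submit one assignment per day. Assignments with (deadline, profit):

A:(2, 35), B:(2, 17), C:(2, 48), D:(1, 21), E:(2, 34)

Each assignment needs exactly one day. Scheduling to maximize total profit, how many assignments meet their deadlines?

2

By profit: C(d2,48), A(d2,35), E(d2,34), D(d1,21), B(d2,17)
C→slot 2; A→slot 1; E skipped; D skipped; B skipped.
2 of 5 scheduled.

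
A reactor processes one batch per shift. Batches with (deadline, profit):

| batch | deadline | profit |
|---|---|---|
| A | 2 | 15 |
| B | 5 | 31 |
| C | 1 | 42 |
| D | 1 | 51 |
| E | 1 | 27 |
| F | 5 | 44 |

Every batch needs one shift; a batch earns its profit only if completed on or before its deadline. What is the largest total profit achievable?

By profit: D(d1,51), F(d5,44), C(d1,42), B(d5,31), E(d1,27), A(d2,15)
D→slot 1; F→slot 5; C skipped; B→slot 4; E skipped; A→slot 2.
Profit = 51 + 15 + 31 + 44 = 141

141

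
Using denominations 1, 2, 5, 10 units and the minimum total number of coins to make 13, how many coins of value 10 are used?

1

13 − 1×10→3 − 1×2→1 − 1×1→0
Count of 10: 1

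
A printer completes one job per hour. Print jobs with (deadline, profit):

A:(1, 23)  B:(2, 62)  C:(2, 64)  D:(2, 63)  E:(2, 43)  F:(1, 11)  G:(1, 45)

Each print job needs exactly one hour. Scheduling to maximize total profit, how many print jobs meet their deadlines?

2

Take jobs in profit order; each goes to the latest open slot no later than its deadline.
Profit order: C=64 D=63 B=62 G=45 E=43 A=23 F=11
Assign: C→slot 2, D→slot 1, B skipped, G skipped, E skipped, A skipped, F skipped.
Slots: [1:D] [2:C]
2 of 7 scheduled.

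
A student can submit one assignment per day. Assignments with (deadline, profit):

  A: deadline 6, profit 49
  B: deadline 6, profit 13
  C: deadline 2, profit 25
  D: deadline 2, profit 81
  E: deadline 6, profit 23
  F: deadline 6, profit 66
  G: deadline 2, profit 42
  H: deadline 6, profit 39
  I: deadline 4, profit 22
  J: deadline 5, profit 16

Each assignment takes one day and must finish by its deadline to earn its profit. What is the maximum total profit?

300

Profit order: D=81 F=66 A=49 G=42 H=39 C=25 E=23 I=22 J=16 B=13
Assign: D→slot 2, F→slot 6, A→slot 5, G→slot 1, H→slot 4, C skipped, E→slot 3, I skipped, J skipped, B skipped.
Slots: [1:G] [2:D] [3:E] [4:H] [5:A] [6:F]
Profit = 42 + 81 + 23 + 39 + 49 + 66 = 300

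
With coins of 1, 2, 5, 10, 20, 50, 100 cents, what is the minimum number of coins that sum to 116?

4

Greedy: take as many of the largest coin as possible, then repeat with the remainder.
116 = 1×100 + 1×10 + 1×5 + 1×1
Total coins = 1 + 1 + 1 + 1 = 4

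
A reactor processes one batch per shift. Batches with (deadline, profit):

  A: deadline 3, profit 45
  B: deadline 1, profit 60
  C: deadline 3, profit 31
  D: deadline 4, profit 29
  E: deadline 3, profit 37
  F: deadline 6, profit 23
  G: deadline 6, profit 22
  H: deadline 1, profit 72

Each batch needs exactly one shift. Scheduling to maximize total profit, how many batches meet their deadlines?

Profit order: H=72 B=60 A=45 E=37 C=31 D=29 F=23 G=22
Assign: H→slot 1, B skipped, A→slot 3, E→slot 2, C skipped, D→slot 4, F→slot 6, G→slot 5.
Slots: [1:H] [2:E] [3:A] [4:D] [5:G] [6:F]
6 of 8 scheduled.

6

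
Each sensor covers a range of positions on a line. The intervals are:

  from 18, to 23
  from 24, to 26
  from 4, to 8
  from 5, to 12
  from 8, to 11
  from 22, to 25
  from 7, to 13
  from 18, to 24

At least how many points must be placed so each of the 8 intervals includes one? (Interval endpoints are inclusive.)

3

By right end: [4,8]  [8,11]  [5,12]  [7,13]  [18,23]  [18,24]  [22,25]  [24,26]
[4,8] uncovered → point at 8; [18,23] uncovered → point at 23; [24,26] uncovered → point at 26.
Points: 8, 23, 26 (3 total).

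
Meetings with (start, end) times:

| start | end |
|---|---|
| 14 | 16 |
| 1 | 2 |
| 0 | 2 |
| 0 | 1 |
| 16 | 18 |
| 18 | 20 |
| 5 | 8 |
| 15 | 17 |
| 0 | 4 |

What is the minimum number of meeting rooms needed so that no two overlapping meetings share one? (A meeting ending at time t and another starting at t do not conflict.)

3

The answer is the maximum number of intervals overlapping at any instant.
Events (time:±→running): 0:+→1 0:+→2 0:+→3 … peak 3.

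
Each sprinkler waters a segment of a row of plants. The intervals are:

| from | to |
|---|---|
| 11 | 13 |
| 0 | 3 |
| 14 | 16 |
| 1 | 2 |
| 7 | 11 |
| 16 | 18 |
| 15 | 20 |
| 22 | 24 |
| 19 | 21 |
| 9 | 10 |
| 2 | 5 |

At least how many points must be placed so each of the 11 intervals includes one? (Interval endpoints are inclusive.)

6

Sorted: [1,2] [0,3] [2,5] [9,10] [7,11] [11,13] [14,16] [16,18] [15,20] [19,21] [22,24]
{[1,2],[0,3],[2,5]} hit by 2; {[9,10],[7,11]} hit by 10; {[11,13]} hit by 13; {[14,16],[16,18],[15,20]} hit by 16; {[19,21]} hit by 21; {[22,24]} hit by 24.
Points: 2, 10, 13, 16, 21, 24 (6 total).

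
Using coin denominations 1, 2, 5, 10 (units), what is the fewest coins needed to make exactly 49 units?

7

49 = 4×10 + 1×5 + 2×2
Total coins = 4 + 1 + 2 = 7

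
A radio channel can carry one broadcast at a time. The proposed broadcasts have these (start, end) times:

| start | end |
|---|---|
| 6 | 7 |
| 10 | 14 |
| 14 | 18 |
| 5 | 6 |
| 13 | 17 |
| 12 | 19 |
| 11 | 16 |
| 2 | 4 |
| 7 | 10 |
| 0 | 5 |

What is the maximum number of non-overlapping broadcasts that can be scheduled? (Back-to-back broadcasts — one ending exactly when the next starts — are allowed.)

6

Sorted by end: (2,4)  (0,5)  (5,6)  (6,7)  (7,10)  (10,14)  (11,16)  (13,17)  (14,18)  (12,19)
take (2,4); take (5,6); take (6,7); take (7,10); take (10,14); skip (11,16); take (14,18).
Selected 6 broadcasts.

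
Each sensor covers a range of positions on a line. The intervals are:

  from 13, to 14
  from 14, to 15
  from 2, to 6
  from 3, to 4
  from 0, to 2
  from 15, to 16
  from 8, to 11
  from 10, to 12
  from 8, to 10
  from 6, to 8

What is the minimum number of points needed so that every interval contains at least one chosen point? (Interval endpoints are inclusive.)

6

By right end: [0,2]  [3,4]  [2,6]  [6,8]  [8,10]  [8,11]  [10,12]  [13,14]  [14,15]  [15,16]
[0,2] uncovered → point at 2; [3,4] uncovered → point at 4; [6,8] uncovered → point at 8; [10,12] uncovered → point at 12; [13,14] uncovered → point at 14; [15,16] uncovered → point at 16.
Points: 2, 4, 8, 12, 14, 16 (6 total).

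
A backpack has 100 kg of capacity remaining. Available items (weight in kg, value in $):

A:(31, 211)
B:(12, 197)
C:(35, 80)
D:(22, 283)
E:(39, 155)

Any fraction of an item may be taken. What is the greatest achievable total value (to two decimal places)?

Greedy by value/weight ratio, highest first.
Order: B (197/12=16.42) > D (283/22=12.86) > A (211/31=6.81) > E (155/39=3.97) > C (80/35=2.29)
Fill: take B (12 @ 197) → take D (22 @ 283) → take A (31 @ 211) → take 35/39 of E → 139.10; 100/100 used.
Total value = 830.10

830.10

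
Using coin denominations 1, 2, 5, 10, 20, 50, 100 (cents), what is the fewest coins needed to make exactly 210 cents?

3

210 − 2×100→10 − 1×10→0
Total coins = 2 + 1 = 3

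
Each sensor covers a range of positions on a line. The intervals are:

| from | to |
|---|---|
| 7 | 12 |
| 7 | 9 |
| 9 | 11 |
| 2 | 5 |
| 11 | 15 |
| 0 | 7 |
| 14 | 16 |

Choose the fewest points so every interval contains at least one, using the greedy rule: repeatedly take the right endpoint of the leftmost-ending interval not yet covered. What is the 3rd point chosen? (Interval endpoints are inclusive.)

15

By right end: [2,5]  [0,7]  [7,9]  [9,11]  [7,12]  [11,15]  [14,16]
[2,5] uncovered → point at 5; [7,9] uncovered → point at 9; [11,15] uncovered → point at 15.
Points: 5, 9, 15 (3 total).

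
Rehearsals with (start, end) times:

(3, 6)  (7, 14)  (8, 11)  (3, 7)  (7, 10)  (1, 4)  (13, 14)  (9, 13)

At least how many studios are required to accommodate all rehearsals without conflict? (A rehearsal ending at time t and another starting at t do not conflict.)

4

starts: [1, 3, 3, 7, 7, 8, 9, 13]
ends:   [4, 6, 7, 10, 11, 13, 14, 14]
s1→1 s3→2 s3→3 e4→2 e6→1 e7→0 s7→1 s7→2 s8→3 s9→4  — peak 4.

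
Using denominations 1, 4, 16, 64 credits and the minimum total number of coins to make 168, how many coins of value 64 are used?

Greedy: take as many of the largest coin as possible, then repeat with the remainder.
168 = 2×64 + 2×16 + 2×4
Count of 64: 2

2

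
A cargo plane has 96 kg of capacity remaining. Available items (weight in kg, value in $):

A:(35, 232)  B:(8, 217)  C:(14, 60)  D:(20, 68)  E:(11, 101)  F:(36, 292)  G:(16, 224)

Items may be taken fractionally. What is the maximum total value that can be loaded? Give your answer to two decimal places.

Greedy by value/weight ratio, highest first.
Order: B (217/8=27.12) > G (224/16=14.00) > E (101/11=9.18) > F (292/36=8.11) > A (232/35=6.63) > C (60/14=4.29) > D (68/20=3.40)
Fill: take B (8 @ 217) → take G (16 @ 224) → take E (11 @ 101) → take F (36 @ 292) → take 25/35 of A → 165.71; 96/96 used.
Total value = 999.71

999.71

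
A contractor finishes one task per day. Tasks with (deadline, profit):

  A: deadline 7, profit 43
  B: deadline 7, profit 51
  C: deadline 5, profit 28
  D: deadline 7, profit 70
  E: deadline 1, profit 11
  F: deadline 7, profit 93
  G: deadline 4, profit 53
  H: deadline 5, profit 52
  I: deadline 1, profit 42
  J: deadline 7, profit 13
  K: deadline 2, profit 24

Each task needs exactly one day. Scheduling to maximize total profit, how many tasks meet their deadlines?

Sort by profit descending; place each in the latest free slot ≤ its deadline.
Profit order: F=93 D=70 G=53 H=52 B=51 A=43 I=42 C=28 K=24 J=13 E=11
Assign: F→slot 7, D→slot 6, G→slot 4, H→slot 5, B→slot 3, A→slot 2, I→slot 1, C skipped, K skipped, J skipped, E skipped.
Slots: [1:I] [2:A] [3:B] [4:G] [5:H] [6:D] [7:F]
7 of 11 scheduled.

7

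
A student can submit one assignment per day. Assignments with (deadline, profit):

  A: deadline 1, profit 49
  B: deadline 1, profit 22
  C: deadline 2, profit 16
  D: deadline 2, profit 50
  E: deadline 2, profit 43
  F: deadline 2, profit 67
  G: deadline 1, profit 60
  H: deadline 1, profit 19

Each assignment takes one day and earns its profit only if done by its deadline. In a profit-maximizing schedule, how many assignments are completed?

2

Sort by profit descending; place each in the latest free slot ≤ its deadline.
By profit: F(d2,67), G(d1,60), D(d2,50), A(d1,49), E(d2,43), B(d1,22), H(d1,19), C(d2,16)
F→slot 2; G→slot 1; D skipped; A skipped; E skipped; B skipped; H skipped; C skipped.
2 of 8 scheduled.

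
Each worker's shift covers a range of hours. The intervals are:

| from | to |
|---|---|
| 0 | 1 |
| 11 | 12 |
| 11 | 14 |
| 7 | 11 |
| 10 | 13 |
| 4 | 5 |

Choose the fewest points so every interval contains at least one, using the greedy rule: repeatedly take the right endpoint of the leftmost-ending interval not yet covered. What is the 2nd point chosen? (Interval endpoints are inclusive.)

By right end: [0,1]  [4,5]  [7,11]  [11,12]  [10,13]  [11,14]
[0,1] uncovered → point at 1; [4,5] uncovered → point at 5; [7,11] uncovered → point at 11.
Points: 1, 5, 11 (3 total).

5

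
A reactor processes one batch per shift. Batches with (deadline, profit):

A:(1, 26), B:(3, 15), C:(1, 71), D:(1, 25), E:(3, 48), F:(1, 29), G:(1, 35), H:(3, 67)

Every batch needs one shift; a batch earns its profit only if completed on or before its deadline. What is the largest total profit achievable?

186

Sort by profit descending; place each in the latest free slot ≤ its deadline.
Profit order: C=71 H=67 E=48 G=35 F=29 A=26 D=25 B=15
Assign: C→slot 1, H→slot 3, E→slot 2, G skipped, F skipped, A skipped, D skipped, B skipped.
Slots: [1:C] [2:E] [3:H]
Profit = 71 + 48 + 67 = 186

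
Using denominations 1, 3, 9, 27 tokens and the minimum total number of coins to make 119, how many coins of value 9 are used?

Greedy: take as many of the largest coin as possible, then repeat with the remainder.
119 = 4×27 + 1×9 + 2×1
Count of 9: 1

1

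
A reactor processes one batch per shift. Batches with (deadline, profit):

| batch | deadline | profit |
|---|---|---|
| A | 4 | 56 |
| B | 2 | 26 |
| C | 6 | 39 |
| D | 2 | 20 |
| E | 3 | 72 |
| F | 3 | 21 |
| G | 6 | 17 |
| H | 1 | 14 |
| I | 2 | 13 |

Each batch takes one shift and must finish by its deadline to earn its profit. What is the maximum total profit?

Profit order: E=72 A=56 C=39 B=26 F=21 D=20 G=17 H=14 I=13
Assign: E→slot 3, A→slot 4, C→slot 6, B→slot 2, F→slot 1, D skipped, G→slot 5, H skipped, I skipped.
Slots: [1:F] [2:B] [3:E] [4:A] [5:G] [6:C]
Profit = 21 + 26 + 72 + 56 + 17 + 39 = 231

231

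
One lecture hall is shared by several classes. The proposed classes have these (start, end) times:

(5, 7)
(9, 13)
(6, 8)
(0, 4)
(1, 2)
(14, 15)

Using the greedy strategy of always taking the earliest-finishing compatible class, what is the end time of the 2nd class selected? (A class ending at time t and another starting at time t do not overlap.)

7

Order by finish time; keep every interval that doesn't clash with the previous kept one.
Sorted by end: (1,2)  (0,4)  (5,7)  (6,8)  (9,13)  (14,15)
take (1,2); take (5,7); take (9,13); take (14,15).
Selected: (1,2) (5,7) (9,13) (14,15)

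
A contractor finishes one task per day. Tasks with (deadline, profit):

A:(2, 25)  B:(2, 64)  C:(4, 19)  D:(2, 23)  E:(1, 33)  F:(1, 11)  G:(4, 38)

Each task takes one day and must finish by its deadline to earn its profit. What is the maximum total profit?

154

Take jobs in profit order; each goes to the latest open slot no later than its deadline.
By profit: B(d2,64), G(d4,38), E(d1,33), A(d2,25), D(d2,23), C(d4,19), F(d1,11)
B→slot 2; G→slot 4; E→slot 1; A skipped; D skipped; C→slot 3; F skipped.
Profit = 33 + 64 + 19 + 38 = 154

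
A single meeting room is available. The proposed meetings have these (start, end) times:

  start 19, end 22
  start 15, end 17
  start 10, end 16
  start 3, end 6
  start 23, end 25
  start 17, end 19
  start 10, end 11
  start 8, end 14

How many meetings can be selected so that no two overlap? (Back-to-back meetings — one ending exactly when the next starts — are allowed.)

Greedy by earliest finish: after sorting by end time, pick each interval compatible with the last pick.
Sorted by end: (3,6)  (10,11)  (8,14)  (10,16)  (15,17)  (17,19)  (19,22)  (23,25)
take (3,6); take (10,11); skip (8,14); take (15,17); take (17,19); take (19,22); take (23,25).
Selected 6 meetings.

6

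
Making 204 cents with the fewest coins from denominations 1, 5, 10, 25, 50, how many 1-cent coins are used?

4

Greedy: take as many of the largest coin as possible, then repeat with the remainder.
204 = 4×50 + 4×1
Count of 1: 4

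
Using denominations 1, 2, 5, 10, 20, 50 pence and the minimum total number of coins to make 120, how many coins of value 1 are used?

Use the largest denomination that fits, subtract, and repeat.
120 − 2×50→20 − 1×20→0
Count of 1: 0

0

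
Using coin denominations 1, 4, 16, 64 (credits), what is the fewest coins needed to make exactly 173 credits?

8

Greedy: take as many of the largest coin as possible, then repeat with the remainder.
173 = 2×64 + 2×16 + 3×4 + 1×1
Total coins = 2 + 2 + 3 + 1 = 8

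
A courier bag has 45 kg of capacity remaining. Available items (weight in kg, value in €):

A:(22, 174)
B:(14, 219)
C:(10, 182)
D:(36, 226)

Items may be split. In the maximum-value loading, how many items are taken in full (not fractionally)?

Order: C (182/10=18.20) > B (219/14=15.64) > A (174/22=7.91) > D (226/36=6.28)
Fill: take C (10 @ 182) → take B (14 @ 219) → take 21/22 of A → 166.09; 45/45 used.
2 item(s) taken whole; one partial (take 21/22 of A).

2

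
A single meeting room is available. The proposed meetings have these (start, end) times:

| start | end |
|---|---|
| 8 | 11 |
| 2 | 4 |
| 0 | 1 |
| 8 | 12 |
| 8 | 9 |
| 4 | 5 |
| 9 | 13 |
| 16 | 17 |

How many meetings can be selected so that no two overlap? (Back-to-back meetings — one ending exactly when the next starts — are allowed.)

Order by finish time; keep every interval that doesn't clash with the previous kept one.
Sorted by end: (0,1)  (2,4)  (4,5)  (8,9)  (8,11)  (8,12)  (9,13)  (16,17)
take (0,1); take (2,4); take (4,5); take (8,9); take (9,13); take (16,17).
Selected 6 meetings.

6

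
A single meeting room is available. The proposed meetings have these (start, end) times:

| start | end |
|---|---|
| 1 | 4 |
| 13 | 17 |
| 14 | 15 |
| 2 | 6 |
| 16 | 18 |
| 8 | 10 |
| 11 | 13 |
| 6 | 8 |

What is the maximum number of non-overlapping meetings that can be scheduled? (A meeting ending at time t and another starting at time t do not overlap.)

6

Order by finish time; keep every interval that doesn't clash with the previous kept one.
By end time: (1,4), (2,6), (6,8), (8,10), (11,13), (14,15), (13,17), (16,18).
Pick (1,4); next start ≥ 4 → (6,8); next start ≥ 8 → (8,10); next start ≥ 10 → (11,13); next start ≥ 13 → (14,15); next start ≥ 15 → (16,18).
Selected 6 meetings.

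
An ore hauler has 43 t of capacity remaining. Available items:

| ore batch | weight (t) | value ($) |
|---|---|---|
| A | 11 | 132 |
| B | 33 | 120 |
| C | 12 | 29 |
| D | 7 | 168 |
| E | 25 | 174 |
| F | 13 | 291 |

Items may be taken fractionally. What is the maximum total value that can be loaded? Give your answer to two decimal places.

674.52

Ratios (sorted): D 24.00, F 22.38, A 12.00, E 6.96, B 3.64, C 2.42
take D (7 @ 168); take F (13 @ 291); take A (11 @ 132); take 12/25 of E → 83.52. Capacity used 43/43.
Total value = 674.52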